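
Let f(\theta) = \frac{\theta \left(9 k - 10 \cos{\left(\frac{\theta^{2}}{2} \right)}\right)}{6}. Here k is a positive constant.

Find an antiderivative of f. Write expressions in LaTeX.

An antiderivative is F(\theta) = \frac{9 k \theta^{2} - 20 \sin{\left(\frac{\theta^{2}}{2} \right)}}{12}.

Differentiate the proposed F(\theta) back; it has to land on f(\theta) exactly.
Check: d/d\theta[\frac{9 k \theta^{2} - 20 \sin{\left(\frac{\theta^{2}}{2} \right)}}{12}] = \frac{3 k \theta}{2} - \frac{5 \theta \cos{\left(\frac{\theta^{2}}{2} \right)}}{3}, which equals f(\theta).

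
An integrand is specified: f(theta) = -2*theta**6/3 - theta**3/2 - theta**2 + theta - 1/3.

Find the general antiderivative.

F(theta) = theta*(-16*theta**6 - 21*theta**3 - 56*theta**2 + 84*theta - 56)/168 + C

Integrate term by term and add the pieces.
Check: d/dtheta[theta*(-16*theta**6 - 21*theta**3 - 56*theta**2 + 84*theta - 56)/168] = -2*theta**6/3 - theta**3/2 - theta**2 + theta - 1/3 = f(theta).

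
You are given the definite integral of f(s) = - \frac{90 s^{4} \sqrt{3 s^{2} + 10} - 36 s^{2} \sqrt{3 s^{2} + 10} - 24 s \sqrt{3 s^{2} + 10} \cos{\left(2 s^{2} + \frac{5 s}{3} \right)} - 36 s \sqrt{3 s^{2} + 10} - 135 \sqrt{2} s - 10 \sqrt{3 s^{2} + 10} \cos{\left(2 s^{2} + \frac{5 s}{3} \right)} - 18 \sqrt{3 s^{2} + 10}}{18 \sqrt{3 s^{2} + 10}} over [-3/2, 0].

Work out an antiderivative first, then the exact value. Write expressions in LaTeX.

Antiderivative: F(s) = - s^{5} + \frac{2 s^{3}}{3} + s^{2} + s + 5 \sqrt{\frac{3 s^{2}}{2} + 5} + \frac{\sin{\left(2 s^{2} + \frac{5 s}{3} \right)}}{3}; value = - \frac{5 \sqrt{134}}{4} - \frac{195}{32} - \frac{\sin{\left(2 \right)}}{3} + 5 \sqrt{5}

Check any antiderivative F(s) by computing F'(s) and comparing it with f(s).
F(s) = - s^{5} + \frac{2 s^{3}}{3} + s^{2} + s + 5 \sqrt{\frac{3 s^{2}}{2} + 5} + \frac{\sin{\left(2 s^{2} + \frac{5 s}{3} \right)}}{3} is an antiderivative of f.
Check: d/ds[- s^{5} + \frac{2 s^{3}}{3} + s^{2} + s + 5 \sqrt{\frac{3 s^{2}}{2} + 5} + \frac{\sin{\left(2 s^{2} + \frac{5 s}{3} \right)}}{3}] = \frac{- 90 s^{4} \sqrt{3 s^{2} + 10} + 36 s^{2} \sqrt{3 s^{2} + 10} + 24 s \sqrt{3 s^{2} + 10} \cos{\left(2 s^{2} + \frac{5 s}{3} \right)} + 36 s \sqrt{3 s^{2} + 10} + 135 \sqrt{2} s + 10 \sqrt{3 s^{2} + 10} \cos{\left(2 s^{2} + \frac{5 s}{3} \right)} + 18 \sqrt{3 s^{2} + 10}}{18 \sqrt{3 s^{2} + 10}}, which equals f(s).
F(0) = 5 \sqrt{5}; F(-3/2) = \frac{\sin{\left(2 \right)}}{3} + \frac{195}{32} + \frac{5 \sqrt{134}}{4}.
Integral = F(0) - F(-3/2) = - \frac{5 \sqrt{134}}{4} - \frac{195}{32} - \frac{\sin{\left(2 \right)}}{3} + 5 \sqrt{5}.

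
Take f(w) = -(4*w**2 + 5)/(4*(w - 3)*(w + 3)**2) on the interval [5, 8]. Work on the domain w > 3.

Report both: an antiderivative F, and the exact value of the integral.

Antiderivative: F(w) = (-41*(w + 3)*log(w - 3) - 103*(w + 3)*log(w + 3) - 246)/(144*(w + 3)); value = -103*log(11)/144 - 41*log(5)/144 + 41/704 + 41*log(2)/144 + 103*log(8)/144

Factor the denominator (4*(w - 3)*(w + 3)**2) and decompose: f = -103/(144*(w + 3)) + 41/(24*(w + 3)**2) - 41/(144*(w - 3)); each piece integrates to a log, atan, or power term.
F(w) = (-41*(w + 3)*log(w - 3) - 103*(w + 3)*log(w + 3) - 246)/(144*(w + 3)) is an antiderivative of f.
Check: d/dw[(-41*(w + 3)*log(w - 3) - 103*(w + 3)*log(w + 3) - 246)/(144*(w + 3))] = (-4*w**2 - 5)/(4*w**3 + 12*w**2 - 36*w - 108), which equals f(w).
F(8) = -103*log(11)/144 - 41*log(5)/144 - 41/264; F(5) = -103*log(8)/144 - 41/192 - 41*log(2)/144.
Integral = F(8) - F(5) = -103*log(11)/144 - 41*log(5)/144 + 41/704 + 41*log(2)/144 + 103*log(8)/144.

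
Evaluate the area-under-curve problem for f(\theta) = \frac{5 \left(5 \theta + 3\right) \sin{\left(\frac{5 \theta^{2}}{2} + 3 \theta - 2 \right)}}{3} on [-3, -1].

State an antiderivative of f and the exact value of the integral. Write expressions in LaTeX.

Antiderivative: F(\theta) = - \frac{5 \cos{\left(\frac{5 \theta^{2}}{2} + 3 \theta - 2 \right)}}{3}; value = \frac{5 \cos{\left(\frac{23}{2} \right)}}{3} - \frac{5 \cos{\left(\frac{5}{2} \right)}}{3}

f matches the chain-rule pattern g'(h)*h' with inner function h(\theta) = \frac{5 \theta^{2}}{2} + 3 \theta - 2; substituting u = h(\theta) collapses the integral.
F(\theta) = - \frac{5 \cos{\left(\frac{5 \theta^{2}}{2} + 3 \theta - 2 \right)}}{3} is an antiderivative of f.
Check: d/d\theta[- \frac{5 \cos{\left(\frac{5 \theta^{2}}{2} + 3 \theta - 2 \right)}}{3}] = \frac{25 \theta \sin{\left(\frac{5 \theta^{2}}{2} + 3 \theta - 2 \right)}}{3} + 5 \sin{\left(\frac{5 \theta^{2}}{2} + 3 \theta - 2 \right)}, which equals f(\theta).
F(-1) = - \frac{5 \cos{\left(\frac{5}{2} \right)}}{3}; F(-3) = - \frac{5 \cos{\left(\frac{23}{2} \right)}}{3}.
Integral = F(-1) - F(-3) = \frac{5 \cos{\left(\frac{23}{2} \right)}}{3} - \frac{5 \cos{\left(\frac{5}{2} \right)}}{3}.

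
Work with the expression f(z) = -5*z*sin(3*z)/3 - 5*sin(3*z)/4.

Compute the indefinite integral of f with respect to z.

The integrand splits into summands that can be handled one at a time.
Check: d/dz[5*z*cos(3*z)/9 - 5*sin(3*z)/27 + 5*cos(3*z)/12] = -5*z*sin(3*z)/3 - 5*sin(3*z)/4 = f(z).

F(z) = 5*z*cos(3*z)/9 - 5*sin(3*z)/27 + 5*cos(3*z)/12 + C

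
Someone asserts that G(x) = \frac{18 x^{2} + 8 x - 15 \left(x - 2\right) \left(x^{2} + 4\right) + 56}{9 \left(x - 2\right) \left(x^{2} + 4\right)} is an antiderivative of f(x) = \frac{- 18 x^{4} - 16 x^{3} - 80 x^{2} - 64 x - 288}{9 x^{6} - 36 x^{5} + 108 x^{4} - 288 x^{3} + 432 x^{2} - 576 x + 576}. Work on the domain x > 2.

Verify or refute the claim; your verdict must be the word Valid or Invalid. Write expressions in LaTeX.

Valid: G'(x) = f(x).

d/dx[G] = \frac{- 18 x^{4} - 16 x^{3} - 80 x^{2} - 64 x - 288}{9 x^{6} - 36 x^{5} + 108 x^{4} - 288 x^{3} + 432 x^{2} - 576 x + 576}
This equals f(x) exactly, so the claim holds.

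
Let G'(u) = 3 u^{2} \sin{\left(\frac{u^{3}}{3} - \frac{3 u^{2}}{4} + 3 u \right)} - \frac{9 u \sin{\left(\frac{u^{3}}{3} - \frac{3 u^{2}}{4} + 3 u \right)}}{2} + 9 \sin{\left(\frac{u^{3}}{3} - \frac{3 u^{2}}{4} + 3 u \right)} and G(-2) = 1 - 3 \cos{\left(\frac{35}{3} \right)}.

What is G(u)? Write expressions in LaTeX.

G(u) = 1 - 3 \cos{\left(\frac{u^{3}}{3} - \frac{3 u^{2}}{4} + 3 u \right)}

The substitution w = \frac{u^{3}}{3} - \frac{3 u^{2}}{4} + 3 u works: G'(u) is exactly (dG/dw)*(dw/du) for that inner function.
A general antiderivative is - 3 \cos{\left(\frac{u^{3}}{3} - \frac{3 u^{2}}{4} + 3 u \right)} + C.
The condition gives C = 1 - 3 \cos{\left(\frac{35}{3} \right)} - (- 3 \cos{\left(\frac{35}{3} \right)}) = 1.
So G(u) = 1 - 3 \cos{\left(\frac{u^{3}}{3} - \frac{3 u^{2}}{4} + 3 u \right)}.
Check: d/du[1 - 3 \cos{\left(\frac{u^{3}}{3} - \frac{3 u^{2}}{4} + 3 u \right)}] = 3 u^{2} \sin{\left(\frac{u^{3}}{3} - \frac{3 u^{2}}{4} + 3 u \right)} - \frac{9 u \sin{\left(\frac{u^{3}}{3} - \frac{3 u^{2}}{4} + 3 u \right)}}{2} + 9 \sin{\left(\frac{u^{3}}{3} - \frac{3 u^{2}}{4} + 3 u \right)} = G'(u).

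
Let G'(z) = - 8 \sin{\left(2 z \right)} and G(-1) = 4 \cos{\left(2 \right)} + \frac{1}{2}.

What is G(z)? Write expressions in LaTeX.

G(z) = 4 \cos{\left(2 z \right)} + \frac{1}{2}

A first test for any G(z): its z-derivative must equal the given G'(z).
A general antiderivative is 4 \cos{\left(2 z \right)} + C.
The condition gives C = 4 \cos{\left(2 \right)} + \frac{1}{2} - (4 \cos{\left(2 \right)}) = \frac{1}{2}.
So G(z) = 4 \cos{\left(2 z \right)} + \frac{1}{2}.
Check: d/dz[4 \cos{\left(2 z \right)} + \frac{1}{2}] = - 8 \sin{\left(2 z \right)} = G'(z).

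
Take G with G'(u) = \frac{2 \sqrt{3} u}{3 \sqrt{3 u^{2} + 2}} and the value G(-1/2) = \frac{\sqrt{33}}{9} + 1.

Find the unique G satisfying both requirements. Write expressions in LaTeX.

The substitution w = u^{2} + \frac{2}{3} works: G'(u) is exactly (dG/dw)*(dw/du) for that inner function.
A general antiderivative is \frac{2 \sqrt{u^{2} + \frac{2}{3}}}{3} + C.
The condition gives C = \frac{\sqrt{33}}{9} + 1 - (\frac{\sqrt{33}}{9}) = 1.
So G(u) = \frac{2 \sqrt{3} \sqrt{3 u^{2} + 2} + 9}{9}.
Check: d/du[\frac{2 \sqrt{3} \sqrt{3 u^{2} + 2} + 9}{9}] = \frac{2 \sqrt{3} u}{3 \sqrt{3 u^{2} + 2}} = G'(u).

G(u) = \frac{2 \sqrt{3} \sqrt{3 u^{2} + 2} + 9}{9}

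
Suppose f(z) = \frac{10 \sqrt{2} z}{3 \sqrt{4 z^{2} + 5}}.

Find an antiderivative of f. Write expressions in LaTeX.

An antiderivative is F(z) = \frac{5 \sqrt{2 z^{2} + \frac{5}{2}}}{3}.

The substitution u = 2 z^{2} + \frac{5}{2} works: f is exactly (dF/du)*(du/dz) for that inner function.
Check: d/dz[\frac{5 \sqrt{2 z^{2} + \frac{5}{2}}}{3}] = \frac{10 \sqrt{2} z}{3 \sqrt{4 z^{2} + 5}} = f(z).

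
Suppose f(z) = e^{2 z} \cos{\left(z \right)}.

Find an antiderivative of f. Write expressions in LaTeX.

An antiderivative is F(z) = \frac{e^{2 z} \sin{\left(z \right)}}{5} + \frac{2 e^{2 z} \cos{\left(z \right)}}{5}.

Since d/dz undoes antidifferentiation here, F'(z) = f(z) is required of F(z).
Check: d/dz[\frac{e^{2 z} \sin{\left(z \right)}}{5} + \frac{2 e^{2 z} \cos{\left(z \right)}}{5}] = e^{2 z} \cos{\left(z \right)} = f(z).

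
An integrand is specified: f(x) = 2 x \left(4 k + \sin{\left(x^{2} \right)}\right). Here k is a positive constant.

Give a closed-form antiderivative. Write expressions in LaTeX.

Differentiate the proposed F(x) back; it has to land on f(x) exactly.
Check: d/dx[4 k x^{2} - \cos{\left(x^{2} \right)}] = 8 k x + 2 x \sin{\left(x^{2} \right)}, which equals f(x).

An antiderivative is F(x) = 4 k x^{2} - \cos{\left(x^{2} \right)}.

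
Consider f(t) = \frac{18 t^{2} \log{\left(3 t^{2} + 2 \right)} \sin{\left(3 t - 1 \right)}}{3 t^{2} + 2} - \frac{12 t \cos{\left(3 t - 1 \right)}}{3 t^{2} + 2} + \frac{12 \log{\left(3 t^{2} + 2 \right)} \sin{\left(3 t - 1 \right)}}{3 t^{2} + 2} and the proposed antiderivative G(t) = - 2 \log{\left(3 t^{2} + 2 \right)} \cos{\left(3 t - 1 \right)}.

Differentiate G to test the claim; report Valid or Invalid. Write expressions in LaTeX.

Valid - the claim checks out under differentiation.

d/dt[G] = \frac{18 t^{2} \log{\left(3 t^{2} + 2 \right)} \sin{\left(3 t - 1 \right)} - 12 t \cos{\left(3 t - 1 \right)} + 12 \log{\left(3 t^{2} + 2 \right)} \sin{\left(3 t - 1 \right)}}{3 t^{2} + 2}
This equals f(t) exactly, so the claim holds.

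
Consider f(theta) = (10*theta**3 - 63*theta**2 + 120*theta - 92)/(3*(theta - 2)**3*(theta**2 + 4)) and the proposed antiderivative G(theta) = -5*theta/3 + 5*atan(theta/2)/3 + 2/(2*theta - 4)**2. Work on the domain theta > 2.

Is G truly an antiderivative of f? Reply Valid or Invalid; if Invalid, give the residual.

d/dtheta[G] = (-5*theta**5 + 30*theta**4 - 70*theta**3 + 97*theta**2 - 120*theta + 68)/(3*theta**5 - 18*theta**4 + 48*theta**3 - 96*theta**2 + 144*theta - 96)
d/dtheta[G] - f(theta) = -5/3 != 0.

Invalid: d/dtheta[G] - f = -5/3, which is not 0.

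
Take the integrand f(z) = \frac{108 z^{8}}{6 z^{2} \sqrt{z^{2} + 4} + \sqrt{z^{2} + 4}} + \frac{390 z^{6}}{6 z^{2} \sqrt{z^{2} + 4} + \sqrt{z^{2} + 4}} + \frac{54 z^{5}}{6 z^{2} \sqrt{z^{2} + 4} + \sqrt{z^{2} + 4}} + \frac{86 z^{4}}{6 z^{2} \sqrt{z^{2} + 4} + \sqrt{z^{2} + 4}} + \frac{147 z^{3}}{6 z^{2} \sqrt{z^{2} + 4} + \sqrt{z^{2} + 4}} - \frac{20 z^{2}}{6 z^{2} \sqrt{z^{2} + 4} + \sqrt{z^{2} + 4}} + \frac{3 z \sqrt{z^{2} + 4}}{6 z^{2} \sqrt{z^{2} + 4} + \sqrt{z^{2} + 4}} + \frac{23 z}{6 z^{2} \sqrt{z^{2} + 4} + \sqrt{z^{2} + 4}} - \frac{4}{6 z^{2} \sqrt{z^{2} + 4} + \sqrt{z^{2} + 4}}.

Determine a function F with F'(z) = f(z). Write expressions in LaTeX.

The integrand splits into summands that can be handled one at a time.
Check: d/dz[3 z^{5} \sqrt{z^{2} + 4} + \frac{z^{3} \sqrt{z^{2} + 4}}{2} + 3 z^{2} \sqrt{z^{2} + 4} - z \sqrt{z^{2} + 4} - \sqrt{z^{2} + 4} + \frac{\log{\left(2 z^{2} + \frac{1}{3} \right)}}{4}] = \frac{108 z^{8} + 390 z^{6} + 54 z^{5} + 86 z^{4} + 147 z^{3} - 20 z^{2} + 3 z \sqrt{z^{2} + 4} + 23 z - 4}{6 z^{2} \sqrt{z^{2} + 4} + \sqrt{z^{2} + 4}}, which equals f(z).

An antiderivative is F(z) = 3 z^{5} \sqrt{z^{2} + 4} + \frac{z^{3} \sqrt{z^{2} + 4}}{2} + 3 z^{2} \sqrt{z^{2} + 4} - z \sqrt{z^{2} + 4} - \sqrt{z^{2} + 4} + \frac{\log{\left(2 z^{2} + \frac{1}{3} \right)}}{4}.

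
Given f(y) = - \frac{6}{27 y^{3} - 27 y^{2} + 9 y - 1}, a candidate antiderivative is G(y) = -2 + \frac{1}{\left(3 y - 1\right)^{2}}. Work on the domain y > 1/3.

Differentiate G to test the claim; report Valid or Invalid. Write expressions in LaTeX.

d/dy[G] = - \frac{6}{27 y^{3} - 27 y^{2} + 9 y - 1}
This equals f(y) exactly, so the claim holds.

Valid: G'(y) = f(y).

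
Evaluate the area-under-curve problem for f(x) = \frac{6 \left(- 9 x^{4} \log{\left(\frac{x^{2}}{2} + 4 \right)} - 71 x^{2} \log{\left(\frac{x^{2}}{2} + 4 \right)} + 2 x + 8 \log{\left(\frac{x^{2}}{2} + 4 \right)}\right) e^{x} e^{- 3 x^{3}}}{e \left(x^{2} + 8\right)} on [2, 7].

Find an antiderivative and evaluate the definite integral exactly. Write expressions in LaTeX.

Recognize the product-rule pattern: f = u'v + uv' with u = 6 e^{- 3 x^{3} + x - 1}, v = \log{\left(\frac{x^{2}}{2} + 4 \right)}, so integration by parts undoes it.
F(x) = 6 e^{- 3 x^{3} + x - 1} \log{\left(\frac{x^{2}}{2} + 4 \right)} is an antiderivative of f.
Check: d/dx[6 e^{- 3 x^{3} + x - 1} \log{\left(\frac{x^{2}}{2} + 4 \right)}] = \frac{- 54 x^{4} \log{\left(\frac{x^{2}}{2} + 4 \right)} - 426 x^{2} \log{\left(\frac{x^{2}}{2} + 4 \right)} + 12 x + 48 \log{\left(\frac{x^{2}}{2} + 4 \right)}}{e x^{2} e^{- x} e^{3 x^{3}} + 8 e e^{- x} e^{3 x^{3}}}, which equals f(x).
F(7) = \frac{6 \log{\left(\frac{57}{2} \right)}}{e^{1023}}; F(2) = \frac{6 \log{\left(6 \right)}}{e^{23}}.
Integral = F(7) - F(2) = - \frac{6 \log{\left(6 \right)}}{e^{23}} + \frac{6 \log{\left(\frac{57}{2} \right)}}{e^{1023}}.

Antiderivative: F(x) = 6 e^{- 3 x^{3} + x - 1} \log{\left(\frac{x^{2}}{2} + 4 \right)}; value = - \frac{6 \log{\left(6 \right)}}{e^{23}} + \frac{6 \log{\left(\frac{57}{2} \right)}}{e^{1023}}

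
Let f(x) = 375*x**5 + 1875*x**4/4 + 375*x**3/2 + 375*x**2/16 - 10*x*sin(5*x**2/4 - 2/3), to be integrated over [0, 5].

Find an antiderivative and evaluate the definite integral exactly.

Integrate term by term and add the pieces.
F(x) = (125*x**3*(2*x + 1)**3 + 64*cos(5*x**2/4 - 2/3))/16 is an antiderivative of f.
Check: d/dx[(125*x**3*(2*x + 1)**3 + 64*cos(5*x**2/4 - 2/3))/16] = 375*x**5 + 1875*x**4/4 + 375*x**3/2 + 375*x**2/16 - 10*x*sin(5*x**2/4 - 2/3) = f(x).
F(5) = 4*cos(367/12) + 20796875/16; F(0) = 4*cos(2/3).
Integral = F(5) - F(0) = -4*cos(2/3) + 4*cos(367/12) + 20796875/16.

Antiderivative: F(x) = (125*x**3*(2*x + 1)**3 + 64*cos(5*x**2/4 - 2/3))/16; value = -4*cos(2/3) + 4*cos(367/12) + 20796875/16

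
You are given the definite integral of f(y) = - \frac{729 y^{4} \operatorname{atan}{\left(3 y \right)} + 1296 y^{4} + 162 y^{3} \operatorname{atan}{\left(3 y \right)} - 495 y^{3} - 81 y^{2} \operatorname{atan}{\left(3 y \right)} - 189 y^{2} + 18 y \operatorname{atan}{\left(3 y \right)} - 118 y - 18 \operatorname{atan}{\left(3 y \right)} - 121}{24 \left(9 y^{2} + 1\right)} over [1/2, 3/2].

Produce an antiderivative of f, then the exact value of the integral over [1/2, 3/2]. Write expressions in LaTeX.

Check any antiderivative F(y) by computing F'(y) and comparing it with f(y).
F(y) = - \frac{9 y^{3} \operatorname{atan}{\left(3 y \right)}}{8} - 2 y^{3} - \frac{3 y^{2} \operatorname{atan}{\left(3 y \right)}}{8} + \frac{4 y^{2}}{3} + \frac{3 y \operatorname{atan}{\left(3 y \right)}}{4} + \frac{5 y}{3} + \frac{9 \operatorname{atan}{\left(3 y \right)}}{8} is an antiderivative of f.
Check: d/dy[- \frac{9 y^{3} \operatorname{atan}{\left(3 y \right)}}{8} - 2 y^{3} - \frac{3 y^{2} \operatorname{atan}{\left(3 y \right)}}{8} + \frac{4 y^{2}}{3} + \frac{3 y \operatorname{atan}{\left(3 y \right)}}{4} + \frac{5 y}{3} + \frac{9 \operatorname{atan}{\left(3 y \right)}}{8}] = \frac{- 729 y^{4} \operatorname{atan}{\left(3 y \right)} - 1296 y^{4} - 162 y^{3} \operatorname{atan}{\left(3 y \right)} + 495 y^{3} + 81 y^{2} \operatorname{atan}{\left(3 y \right)} + 189 y^{2} - 18 y \operatorname{atan}{\left(3 y \right)} + 118 y + 18 \operatorname{atan}{\left(3 y \right)} + 121}{216 y^{2} + 24}, which equals f(y).
F(3/2) = - \frac{153 \operatorname{atan}{\left(\frac{9}{2} \right)}}{64} - \frac{5}{4}; F(1/2) = \frac{11}{12} + \frac{81 \operatorname{atan}{\left(\frac{3}{2} \right)}}{64}.
Integral = F(3/2) - F(1/2) = - \frac{153 \operatorname{atan}{\left(\frac{9}{2} \right)}}{64} - \frac{13}{6} - \frac{81 \operatorname{atan}{\left(\frac{3}{2} \right)}}{64}.

Antiderivative: F(y) = - \frac{9 y^{3} \operatorname{atan}{\left(3 y \right)}}{8} - 2 y^{3} - \frac{3 y^{2} \operatorname{atan}{\left(3 y \right)}}{8} + \frac{4 y^{2}}{3} + \frac{3 y \operatorname{atan}{\left(3 y \right)}}{4} + \frac{5 y}{3} + \frac{9 \operatorname{atan}{\left(3 y \right)}}{8}; value = - \frac{153 \operatorname{atan}{\left(\frac{9}{2} \right)}}{64} - \frac{13}{6} - \frac{81 \operatorname{atan}{\left(\frac{3}{2} \right)}}{64}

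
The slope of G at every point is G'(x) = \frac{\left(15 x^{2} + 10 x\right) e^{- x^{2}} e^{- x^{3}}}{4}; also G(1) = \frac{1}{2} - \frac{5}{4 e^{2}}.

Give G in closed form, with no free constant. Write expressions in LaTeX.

G'(x) matches the chain-rule pattern g'(h)*h' with inner function h(x) = - x^{3} - x^{2}; substituting u = h(x) collapses the integral.
A general antiderivative is - \frac{5 e^{- x^{3} - x^{2}}}{4} + C.
The condition gives C = \frac{1}{2} - \frac{5}{4 e^{2}} - (- \frac{5}{4 e^{2}}) = \frac{1}{2}.
So G(x) = \frac{1}{2} - \frac{5 e^{- x^{3} - x^{2}}}{4}.
Check: d/dx[\frac{1}{2} - \frac{5 e^{- x^{3} - x^{2}}}{4}] = \frac{\left(15 x^{2} + 10 x\right) e^{- x^{2}} e^{- x^{3}}}{4} = G'(x).

G(x) = \frac{1}{2} - \frac{5 e^{- x^{3} - x^{2}}}{4}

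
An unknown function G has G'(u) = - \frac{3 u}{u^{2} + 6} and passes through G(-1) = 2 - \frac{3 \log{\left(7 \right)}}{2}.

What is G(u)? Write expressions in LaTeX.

G(u) = 2 - \frac{3 \log{\left(u^{2} + 6 \right)}}{2}

G'(u) matches the chain-rule pattern g'(h)*h' with inner function h(u) = u^{2} + 6; substituting w = h(u) collapses the integral.
A general antiderivative is - \frac{3 \log{\left(u^{2} + 6 \right)}}{2} + C.
The condition gives C = 2 - \frac{3 \log{\left(7 \right)}}{2} - (- \frac{3 \log{\left(7 \right)}}{2}) = 2.
So G(u) = 2 - \frac{3 \log{\left(u^{2} + 6 \right)}}{2}.
Check: d/du[2 - \frac{3 \log{\left(u^{2} + 6 \right)}}{2}] = - \frac{3 u}{u^{2} + 6} = G'(u).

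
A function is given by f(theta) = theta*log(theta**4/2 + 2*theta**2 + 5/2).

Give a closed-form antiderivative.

An antiderivative is F(theta) = theta**2*log(theta**4/2 + 2*theta**2 + 5/2)/2 - theta**2 + log(theta**4 + 4*theta**2 + 5) + atan(theta**2 + 2).

An antiderivative F(theta) passes only if d/dtheta[F] lands on f(theta) exactly.
Check: d/dtheta[theta**2*log(theta**4/2 + 2*theta**2 + 5/2)/2 - theta**2 + log(theta**4 + 4*theta**2 + 5) + atan(theta**2 + 2)] = theta*log(theta**4/2 + 2*theta**2 + 5/2) = f(theta).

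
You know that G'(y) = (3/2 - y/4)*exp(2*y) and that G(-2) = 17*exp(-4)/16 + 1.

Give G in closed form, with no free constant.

G'(y) has the shape u'v + uv' for u = 13/16 - y/8 and v = exp(2*y) — it is the derivative of the product u*v.
A general antiderivative is (13 - 2*y)*exp(2*y)/16 + C.
The condition gives C = 17*exp(-4)/16 + 1 - (17*exp(-4)/16) = 1.
So G(y) = -y*exp(2*y)/8 + 13*exp(2*y)/16 + 1.
Check: d/dy[-y*exp(2*y)/8 + 13*exp(2*y)/16 + 1] = -y*exp(2*y)/4 + 3*exp(2*y)/2, which equals G'(y).

G(y) = -y*exp(2*y)/8 + 13*exp(2*y)/16 + 1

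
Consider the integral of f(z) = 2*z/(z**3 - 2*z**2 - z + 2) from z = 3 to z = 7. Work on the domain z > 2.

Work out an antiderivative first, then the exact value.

Antiderivative: F(z) = -(-4*log(z - 2) + 3*log(z - 1) + log(z + 1))/3; value = -log(6) - log(8)/3 + log(4)/3 + log(2) + 4*log(5)/3

Factor the denominator ((z - 2)*(z - 1)*(z + 1)) and decompose: f = -1/(3*(z + 1)) - 1/(z - 1) + 4/(3*(z - 2)); each piece integrates to a log, atan, or power term.
F(z) = -(-4*log(z - 2) + 3*log(z - 1) + log(z + 1))/3 is an antiderivative of f.
Check: d/dz[-(-4*log(z - 2) + 3*log(z - 1) + log(z + 1))/3] = 2*z/(z**3 - 2*z**2 - z + 2) = f(z).
F(7) = -log(6) - log(8)/3 + 4*log(5)/3; F(3) = -log(2) - log(4)/3.
Integral = F(7) - F(3) = -log(6) - log(8)/3 + log(4)/3 + log(2) + 4*log(5)/3.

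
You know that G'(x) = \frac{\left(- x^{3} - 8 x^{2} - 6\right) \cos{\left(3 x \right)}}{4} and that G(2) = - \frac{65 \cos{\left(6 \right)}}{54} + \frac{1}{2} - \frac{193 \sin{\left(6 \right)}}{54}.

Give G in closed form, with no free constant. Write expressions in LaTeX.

Whatever form G(x) takes, its d/dx must return the stated G'(x).
A general antiderivative is - \frac{x^{3} \sin{\left(3 x \right)}}{12} - \frac{2 x^{2} \sin{\left(3 x \right)}}{3} - \frac{x^{2} \cos{\left(3 x \right)}}{12} + \frac{x \sin{\left(3 x \right)}}{18} - \frac{4 x \cos{\left(3 x \right)}}{9} - \frac{19 \sin{\left(3 x \right)}}{54} + \frac{\cos{\left(3 x \right)}}{54} + C.
The condition gives C = - \frac{65 \cos{\left(6 \right)}}{54} + \frac{1}{2} - \frac{193 \sin{\left(6 \right)}}{54} - (- \frac{65 \cos{\left(6 \right)}}{54} - \frac{193 \sin{\left(6 \right)}}{54}) = \frac{1}{2}.
So G(x) = - \frac{x^{3} \sin{\left(3 x \right)}}{12} - \frac{2 x^{2} \sin{\left(3 x \right)}}{3} - \frac{x^{2} \cos{\left(3 x \right)}}{12} + \frac{x \sin{\left(3 x \right)}}{18} - \frac{4 x \cos{\left(3 x \right)}}{9} - \frac{19 \sin{\left(3 x \right)}}{54} + \frac{\cos{\left(3 x \right)}}{54} + \frac{1}{2}.
Check: d/dx[- \frac{x^{3} \sin{\left(3 x \right)}}{12} - \frac{2 x^{2} \sin{\left(3 x \right)}}{3} - \frac{x^{2} \cos{\left(3 x \right)}}{12} + \frac{x \sin{\left(3 x \right)}}{18} - \frac{4 x \cos{\left(3 x \right)}}{9} - \frac{19 \sin{\left(3 x \right)}}{54} + \frac{\cos{\left(3 x \right)}}{54} + \frac{1}{2}] = - \frac{x^{3} \cos{\left(3 x \right)}}{4} - 2 x^{2} \cos{\left(3 x \right)} - \frac{3 \cos{\left(3 x \right)}}{2}, which equals G'(x).

G(x) = - \frac{x^{3} \sin{\left(3 x \right)}}{12} - \frac{2 x^{2} \sin{\left(3 x \right)}}{3} - \frac{x^{2} \cos{\left(3 x \right)}}{12} + \frac{x \sin{\left(3 x \right)}}{18} - \frac{4 x \cos{\left(3 x \right)}}{9} - \frac{19 \sin{\left(3 x \right)}}{54} + \frac{\cos{\left(3 x \right)}}{54} + \frac{1}{2}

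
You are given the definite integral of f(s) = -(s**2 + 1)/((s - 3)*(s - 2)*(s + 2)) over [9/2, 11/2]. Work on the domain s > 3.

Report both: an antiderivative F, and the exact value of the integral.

Factor the denominator ((s - 3)*(s - 2)*(s + 2)) and decompose: f = -1/(4*(s + 2)) + 5/(4*(s - 2)) - 2/(s - 3); each piece integrates to a log, atan, or power term.
F(s) = (-8*log(s - 3) + 5*log(s - 2) - log(s + 2))/4 is an antiderivative of f.
Check: d/ds[(-8*log(s - 3) + 5*log(s - 2) - log(s + 2))/4] = (-s**2 - 1)/(s**3 - 3*s**2 - 4*s + 12), which equals f(s).
F(11/2) = -2*log(5/2) - log(15/2)/4 + 5*log(7/2)/4; F(9/2) = -2*log(3/2) - log(13/2)/4 + 5*log(5/2)/4.
Integral = F(11/2) - F(9/2) = -13*log(5/2)/4 - log(15/2)/4 + log(13/2)/4 + 2*log(3/2) + 5*log(7/2)/4.

Antiderivative: F(s) = (-8*log(s - 3) + 5*log(s - 2) - log(s + 2))/4; value = -13*log(5/2)/4 - log(15/2)/4 + log(13/2)/4 + 2*log(3/2) + 5*log(7/2)/4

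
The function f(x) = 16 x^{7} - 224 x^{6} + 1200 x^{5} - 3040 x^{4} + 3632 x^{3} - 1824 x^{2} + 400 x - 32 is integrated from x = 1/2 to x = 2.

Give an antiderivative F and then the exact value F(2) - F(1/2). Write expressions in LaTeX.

Antiderivative: F(x) = 2 x^{8} - 32 x^{7} + 200 x^{6} - 608 x^{5} + 908 x^{4} - 608 x^{3} + 200 x^{2} - 32 x; value = \frac{20655}{128}

The substitution u = - x^{2} + 4 x - 1 works: f is exactly (dF/du)*(du/dx) for that inner function.
F(x) = 2 x^{8} - 32 x^{7} + 200 x^{6} - 608 x^{5} + 908 x^{4} - 608 x^{3} + 200 x^{2} - 32 x is an antiderivative of f.
Check: d/dx[2 x^{8} - 32 x^{7} + 200 x^{6} - 608 x^{5} + 908 x^{4} - 608 x^{3} + 200 x^{2} - 32 x] = 16 x^{7} - 224 x^{6} + 1200 x^{5} - 3040 x^{4} + 3632 x^{3} - 1824 x^{2} + 400 x - 32 = f(x).
F(2) = 160; F(1/2) = - \frac{175}{128}.
Integral = F(2) - F(1/2) = \frac{20655}{128}.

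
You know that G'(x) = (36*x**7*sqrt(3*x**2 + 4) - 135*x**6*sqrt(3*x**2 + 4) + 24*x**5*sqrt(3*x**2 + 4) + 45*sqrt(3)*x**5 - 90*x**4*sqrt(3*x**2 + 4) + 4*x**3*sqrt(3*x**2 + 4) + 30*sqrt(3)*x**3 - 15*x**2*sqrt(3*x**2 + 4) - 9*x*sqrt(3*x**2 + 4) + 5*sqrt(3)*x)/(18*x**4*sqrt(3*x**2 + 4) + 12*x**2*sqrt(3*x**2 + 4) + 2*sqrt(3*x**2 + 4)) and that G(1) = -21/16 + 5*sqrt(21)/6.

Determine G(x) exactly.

G(x) = x**4/2 - 5*x**3/2 + 5*sqrt(x**2 + 4/3)/2 + 1/2 + 1/(4*x**2 + 4/3)

Since d/dx undoes antidifferentiation here, G(x) must give back the stated G'(x).
A general antiderivative is x**4/2 - 5*x**3/2 + 5*sqrt(x**2 + 4/3)/2 + 1/(2*(2*x**2 + 2/3)) + C.
The condition gives C = -21/16 + 5*sqrt(21)/6 - (-29/16 + 5*sqrt(21)/6) = 1/2.
So G(x) = x**4/2 - 5*x**3/2 + 5*sqrt(x**2 + 4/3)/2 + 1/2 + 1/(4*x**2 + 4/3).
Check: d/dx[x**4/2 - 5*x**3/2 + 5*sqrt(x**2 + 4/3)/2 + 1/2 + 1/(4*x**2 + 4/3)] = (36*x**7*sqrt(3*x**2 + 4) - 135*x**6*sqrt(3*x**2 + 4) + 24*x**5*sqrt(3*x**2 + 4) + 45*sqrt(3)*x**5 - 90*x**4*sqrt(3*x**2 + 4) + 4*x**3*sqrt(3*x**2 + 4) + 30*sqrt(3)*x**3 - 15*x**2*sqrt(3*x**2 + 4) - 9*x*sqrt(3*x**2 + 4) + 5*sqrt(3)*x)/(18*x**4*sqrt(3*x**2 + 4) + 12*x**2*sqrt(3*x**2 + 4) + 2*sqrt(3*x**2 + 4)) = G'(x).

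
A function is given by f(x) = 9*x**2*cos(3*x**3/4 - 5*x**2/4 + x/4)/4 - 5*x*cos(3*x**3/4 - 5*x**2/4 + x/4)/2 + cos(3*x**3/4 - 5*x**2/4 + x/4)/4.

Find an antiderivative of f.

The substitution u = 3*x**3/4 - 5*x**2/4 + x/4 works: f is exactly (dF/du)*(du/dx) for that inner function.
Check: d/dx[sin(3*x**3/4 - 5*x**2/4 + x/4)] = 9*x**2*cos(3*x**3/4 - 5*x**2/4 + x/4)/4 - 5*x*cos(3*x**3/4 - 5*x**2/4 + x/4)/2 + cos(3*x**3/4 - 5*x**2/4 + x/4)/4 = f(x).

An antiderivative is F(x) = sin(3*x**3/4 - 5*x**2/4 + x/4).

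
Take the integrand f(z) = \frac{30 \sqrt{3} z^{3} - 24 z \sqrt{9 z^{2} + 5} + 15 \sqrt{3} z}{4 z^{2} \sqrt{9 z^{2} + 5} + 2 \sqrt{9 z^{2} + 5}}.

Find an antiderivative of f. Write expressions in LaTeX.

An antiderivative is F(z) = \frac{5 \sqrt{3 z^{2} + \frac{5}{3}}}{2} - 3 \log{\left(4 z^{2} + 2 \right)}.

Since d/dz undoes antidifferentiation here, F'(z) = f(z) is required of F(z).
Check: d/dz[\frac{5 \sqrt{3 z^{2} + \frac{5}{3}}}{2} - 3 \log{\left(4 z^{2} + 2 \right)}] = \frac{30 \sqrt{3} z^{3} - 24 z \sqrt{9 z^{2} + 5} + 15 \sqrt{3} z}{4 z^{2} \sqrt{9 z^{2} + 5} + 2 \sqrt{9 z^{2} + 5}} = f(z).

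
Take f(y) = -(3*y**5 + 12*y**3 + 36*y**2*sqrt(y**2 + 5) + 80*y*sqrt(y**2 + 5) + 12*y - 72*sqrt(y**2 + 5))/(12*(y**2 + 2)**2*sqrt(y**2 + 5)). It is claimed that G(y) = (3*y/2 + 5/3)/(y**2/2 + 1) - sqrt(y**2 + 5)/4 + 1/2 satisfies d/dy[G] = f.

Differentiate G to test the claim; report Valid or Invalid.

d/dy[G] = (-3*y**5 - 12*y**3 - 36*y**2*sqrt(y**2 + 5) - 80*y*sqrt(y**2 + 5) - 12*y + 72*sqrt(y**2 + 5))/(12*y**4*sqrt(y**2 + 5) + 48*y**2*sqrt(y**2 + 5) + 48*sqrt(y**2 + 5))
This equals f(y) exactly, so the claim holds.

Valid - the claim checks out under differentiation.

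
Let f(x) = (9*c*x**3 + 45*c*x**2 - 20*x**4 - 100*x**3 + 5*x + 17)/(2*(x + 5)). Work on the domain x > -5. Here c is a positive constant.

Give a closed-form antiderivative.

For F(x) to be correct the identity F'(x) - f(x) = 0 must hold.
Check: d/dx[3*c*x**3/2 - 5*x**4/2 + 5*x/2 - 4*log(x + 5)] = (9*c*x**3 + 45*c*x**2 - 20*x**4 - 100*x**3 + 5*x + 17)/(2*x + 10), which equals f(x).

An antiderivative is F(x) = 3*c*x**3/2 - 5*x**4/2 + 5*x/2 - 4*log(x + 5).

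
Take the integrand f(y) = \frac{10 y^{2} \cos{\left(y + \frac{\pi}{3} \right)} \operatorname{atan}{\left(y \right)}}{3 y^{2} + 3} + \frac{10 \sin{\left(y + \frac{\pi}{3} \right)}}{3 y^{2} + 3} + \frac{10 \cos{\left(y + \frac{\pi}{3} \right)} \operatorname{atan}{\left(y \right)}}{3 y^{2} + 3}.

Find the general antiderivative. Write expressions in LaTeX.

F(y) = \frac{10 \sin{\left(y + \frac{\pi}{3} \right)} \operatorname{atan}{\left(y \right)}}{3} + C

f has the shape u'v + uv' for u = \frac{10 \operatorname{atan}{\left(y \right)}}{3} and v = \sin{\left(y + \frac{\pi}{3} \right)} — it is the derivative of the product u*v.
Check: d/dy[\frac{10 \sin{\left(y + \frac{\pi}{3} \right)} \operatorname{atan}{\left(y \right)}}{3}] = \frac{10 y^{2} \cos{\left(y + \frac{\pi}{3} \right)} \operatorname{atan}{\left(y \right)} + 10 \sin{\left(y + \frac{\pi}{3} \right)} + 10 \cos{\left(y + \frac{\pi}{3} \right)} \operatorname{atan}{\left(y \right)}}{3 y^{2} + 3}, which equals f(y).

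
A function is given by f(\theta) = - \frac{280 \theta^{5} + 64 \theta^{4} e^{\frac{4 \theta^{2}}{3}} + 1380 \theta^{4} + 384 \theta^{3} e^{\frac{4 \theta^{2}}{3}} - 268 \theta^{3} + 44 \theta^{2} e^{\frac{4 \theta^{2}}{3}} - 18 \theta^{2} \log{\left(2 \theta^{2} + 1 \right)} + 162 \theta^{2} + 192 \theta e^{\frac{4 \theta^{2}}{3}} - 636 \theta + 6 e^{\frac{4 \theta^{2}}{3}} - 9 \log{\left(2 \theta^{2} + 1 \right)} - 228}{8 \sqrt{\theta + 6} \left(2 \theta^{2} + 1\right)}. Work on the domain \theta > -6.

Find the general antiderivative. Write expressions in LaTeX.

Recognize the product-rule pattern: f = u'v + uv' with u = - 3 \sqrt{\theta + 6}, v = \frac{5 \theta^{3}}{3} - \frac{\theta^{2}}{2} - \frac{5 \theta}{3} + \frac{e^{\frac{4 \theta^{2}}{3}}}{2} - \frac{3 \log{\left(2 \theta^{2} + 1 \right)}}{4} + 1, so integration by parts undoes it.
Check: d/d\theta[- 3 \sqrt{\theta + 6} \left(\frac{5 \theta^{3}}{3} - \frac{\theta^{2}}{2} - \frac{5 \theta}{3} + \frac{e^{\frac{4 \theta^{2}}{3}}}{2} - \frac{3 \log{\left(2 \theta^{2} + 1 \right)}}{4} + 1\right)] = \frac{- 280 \theta^{5} - 64 \theta^{4} e^{\frac{4 \theta^{2}}{3}} - 1380 \theta^{4} - 384 \theta^{3} e^{\frac{4 \theta^{2}}{3}} + 268 \theta^{3} - 44 \theta^{2} e^{\frac{4 \theta^{2}}{3}} + 18 \theta^{2} \log{\left(2 \theta^{2} + 1 \right)} - 162 \theta^{2} - 192 \theta e^{\frac{4 \theta^{2}}{3}} + 636 \theta - 6 e^{\frac{4 \theta^{2}}{3}} + 9 \log{\left(2 \theta^{2} + 1 \right)} + 228}{16 \theta^{2} \sqrt{\theta + 6} + 8 \sqrt{\theta + 6}}, which equals f(\theta).

F(\theta) = - 3 \sqrt{\theta + 6} \left(\frac{5 \theta^{3}}{3} - \frac{\theta^{2}}{2} - \frac{5 \theta}{3} + \frac{e^{\frac{4 \theta^{2}}{3}}}{2} - \frac{3 \log{\left(2 \theta^{2} + 1 \right)}}{4} + 1\right) + C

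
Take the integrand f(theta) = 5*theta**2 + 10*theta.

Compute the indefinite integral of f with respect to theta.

Integrate term by term and add the pieces.
Check: d/dtheta[5*(4*theta**3 + 12*theta**2 + 3)/12] = 5*theta**2 + 10*theta = f(theta).

F(theta) = 5*(4*theta**3 + 12*theta**2 + 3)/12 + C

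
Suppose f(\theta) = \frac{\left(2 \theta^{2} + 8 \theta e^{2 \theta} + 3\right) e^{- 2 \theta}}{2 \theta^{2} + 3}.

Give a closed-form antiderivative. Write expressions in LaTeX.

Any candidate F(\theta) must reproduce f(\theta) exactly when differentiated.
Check: d/d\theta[\frac{\left(4 e^{2 \theta} \log{\left(\theta^{2} + \frac{3}{2} \right)} - 1\right) e^{- 2 \theta}}{2}] = \frac{2 \theta^{2} + 8 \theta e^{2 \theta} + 3}{2 \theta^{2} e^{2 \theta} + 3 e^{2 \theta}}, which equals f(\theta).

An antiderivative is F(\theta) = \frac{\left(4 e^{2 \theta} \log{\left(\theta^{2} + \frac{3}{2} \right)} - 1\right) e^{- 2 \theta}}{2}.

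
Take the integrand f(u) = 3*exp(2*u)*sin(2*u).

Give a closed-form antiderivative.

Any candidate F(u) must reproduce f(u) exactly when differentiated.
Check: d/du[-3*(-sin(2*u) + cos(2*u))*exp(2*u)/4] = 3*exp(2*u)*sin(2*u) = f(u).

An antiderivative is F(u) = -3*(-sin(2*u) + cos(2*u))*exp(2*u)/4.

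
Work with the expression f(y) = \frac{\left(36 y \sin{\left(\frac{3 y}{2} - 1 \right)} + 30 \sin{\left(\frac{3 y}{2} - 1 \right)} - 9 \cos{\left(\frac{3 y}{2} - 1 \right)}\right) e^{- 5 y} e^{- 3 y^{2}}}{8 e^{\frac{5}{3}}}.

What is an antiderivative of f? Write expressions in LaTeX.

An antiderivative is F(y) = - \frac{3 e^{- 3 y^{2} - 5 y - \frac{5}{3}} \sin{\left(\frac{3 y}{2} - 1 \right)}}{4}.

Recognize the product-rule pattern: f = u'v + uv' with u = - \frac{3 e^{- 3 y^{2} - 5 y - \frac{5}{3}}}{4}, v = \sin{\left(\frac{3 y}{2} - 1 \right)}, so integration by parts undoes it.
Check: d/dy[- \frac{3 e^{- 3 y^{2} - 5 y - \frac{5}{3}} \sin{\left(\frac{3 y}{2} - 1 \right)}}{4}] = \frac{\left(36 y \sin{\left(\frac{3 y}{2} - 1 \right)} + 30 \sin{\left(\frac{3 y}{2} - 1 \right)} - 9 \cos{\left(\frac{3 y}{2} - 1 \right)}\right) e^{- 5 y} e^{- 3 y^{2}}}{8 e^{\frac{5}{3}}} = f(y).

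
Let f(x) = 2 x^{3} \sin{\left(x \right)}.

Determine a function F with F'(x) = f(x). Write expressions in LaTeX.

An antiderivative is F(x) = 2 \left(- x^{3} \cos{\left(x \right)} + 3 x^{2} \sin{\left(x \right)} + 6 x \cos{\left(x \right)} - 6 \sin{\left(x \right)}\right).

Since d/dx undoes antidifferentiation here, F'(x) = f(x) is required of F(x).
Check: d/dx[2 \left(- x^{3} \cos{\left(x \right)} + 3 x^{2} \sin{\left(x \right)} + 6 x \cos{\left(x \right)} - 6 \sin{\left(x \right)}\right)] = 2 x^{3} \sin{\left(x \right)} = f(x).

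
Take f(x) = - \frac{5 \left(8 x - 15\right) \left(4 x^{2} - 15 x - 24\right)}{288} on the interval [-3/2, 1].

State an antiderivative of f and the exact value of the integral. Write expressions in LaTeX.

Antiderivative: F(x) = - \frac{5 x^{4}}{36} + \frac{25 x^{3}}{24} - \frac{55 x^{2}}{192} - \frac{25 x}{4}; value = - \frac{23375}{2304}

f matches the chain-rule pattern g'(h)*h' with inner function h(x) = - \frac{x^{2}}{3} + \frac{5 x}{4} + 2; substituting u = h(x) collapses the integral.
F(x) = - \frac{5 x^{4}}{36} + \frac{25 x^{3}}{24} - \frac{55 x^{2}}{192} - \frac{25 x}{4} is an antiderivative of f.
Check: d/dx[- \frac{5 x^{4}}{36} + \frac{25 x^{3}}{24} - \frac{55 x^{2}}{192} - \frac{25 x}{4}] = - \frac{5 x^{3}}{9} + \frac{25 x^{2}}{8} - \frac{55 x}{96} - \frac{25}{4}, which equals f(x).
F(1) = - \frac{3245}{576}; F(-3/2) = \frac{1155}{256}.
Integral = F(1) - F(-3/2) = - \frac{23375}{2304}.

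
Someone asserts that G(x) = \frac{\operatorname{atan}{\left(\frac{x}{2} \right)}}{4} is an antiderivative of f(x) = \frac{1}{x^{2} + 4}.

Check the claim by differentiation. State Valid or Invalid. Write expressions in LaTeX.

d/dx[G] = \frac{1}{2 x^{2} + 8}
d/dx[G] - f(x) = - \frac{1}{2 x^{2} + 8} != 0.

Invalid: d/dx[G] - f = - \frac{1}{2 x^{2} + 8}, which is not 0.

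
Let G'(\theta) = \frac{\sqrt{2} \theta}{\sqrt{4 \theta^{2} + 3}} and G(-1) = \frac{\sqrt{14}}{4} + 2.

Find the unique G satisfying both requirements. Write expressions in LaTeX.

G(\theta) = \frac{\sqrt{2} \sqrt{4 \theta^{2} + 3} + 8}{4}

The substitution u = 2 \theta^{2} + \frac{3}{2} works: G'(\theta) is exactly (dG/du)*(du/d\theta) for that inner function.
A general antiderivative is \frac{\sqrt{2 \theta^{2} + \frac{3}{2}}}{2} + C.
The condition gives C = \frac{\sqrt{14}}{4} + 2 - (\frac{\sqrt{14}}{4}) = 2.
So G(\theta) = \frac{\sqrt{2} \sqrt{4 \theta^{2} + 3} + 8}{4}.
Check: d/d\theta[\frac{\sqrt{2} \sqrt{4 \theta^{2} + 3} + 8}{4}] = \frac{\sqrt{2} \theta}{\sqrt{4 \theta^{2} + 3}} = G'(\theta).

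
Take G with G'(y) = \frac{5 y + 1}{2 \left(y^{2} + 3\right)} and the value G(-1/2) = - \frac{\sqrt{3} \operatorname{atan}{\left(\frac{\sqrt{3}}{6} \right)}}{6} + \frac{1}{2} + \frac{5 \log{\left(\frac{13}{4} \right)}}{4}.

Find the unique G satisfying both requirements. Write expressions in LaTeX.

Recover the given G'(y) by differentiating a candidate G(y); any mismatch rules it out.
A general antiderivative is \frac{5 \log{\left(y^{2} + 3 \right)}}{4} + \frac{\sqrt{3} \operatorname{atan}{\left(\frac{\sqrt{3} y}{3} \right)}}{6} + C.
The condition gives C = - \frac{\sqrt{3} \operatorname{atan}{\left(\frac{\sqrt{3}}{6} \right)}}{6} + \frac{1}{2} + \frac{5 \log{\left(\frac{13}{4} \right)}}{4} - (- \frac{\sqrt{3} \operatorname{atan}{\left(\frac{\sqrt{3}}{6} \right)}}{6} + \frac{5 \log{\left(\frac{13}{4} \right)}}{4}) = \frac{1}{2}.
So G(y) = \frac{5 \log{\left(y^{2} + 3 \right)}}{4} + \frac{\sqrt{3} \operatorname{atan}{\left(\frac{\sqrt{3} y}{3} \right)}}{6} + \frac{1}{2}.
Check: d/dy[\frac{5 \log{\left(y^{2} + 3 \right)}}{4} + \frac{\sqrt{3} \operatorname{atan}{\left(\frac{\sqrt{3} y}{3} \right)}}{6} + \frac{1}{2}] = \frac{5 y + 1}{2 y^{2} + 6}, which equals G'(y).

G(y) = \frac{5 \log{\left(y^{2} + 3 \right)}}{4} + \frac{\sqrt{3} \operatorname{atan}{\left(\frac{\sqrt{3} y}{3} \right)}}{6} + \frac{1}{2}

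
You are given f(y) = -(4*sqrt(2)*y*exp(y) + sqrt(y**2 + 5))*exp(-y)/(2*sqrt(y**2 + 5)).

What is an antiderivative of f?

An antiderivative is F(y) = (-4*sqrt(2)*sqrt(y**2 + 5)*exp(y) + 1)*exp(-y)/2.

A candidate is checked by its d/dy: the result must match f(y).
Check: d/dy[(-4*sqrt(2)*sqrt(y**2 + 5)*exp(y) + 1)*exp(-y)/2] = (-4*sqrt(2)*y*exp(y) - sqrt(y**2 + 5))*exp(-y)/(2*sqrt(y**2 + 5)), which equals f(y).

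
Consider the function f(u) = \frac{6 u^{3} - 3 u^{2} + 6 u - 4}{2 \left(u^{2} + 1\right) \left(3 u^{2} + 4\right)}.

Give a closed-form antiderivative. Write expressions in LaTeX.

Since d/du undoes antidifferentiation here, F'(u) = f(u) is required of F(u).
Check: d/du[\frac{\log{\left(\frac{3 u^{2}}{2} + 2 \right)} - \operatorname{atan}{\left(u \right)}}{2}] = \frac{6 u^{3} - 3 u^{2} + 6 u - 4}{6 u^{4} + 14 u^{2} + 8}, which equals f(u).

An antiderivative is F(u) = \frac{\log{\left(\frac{3 u^{2}}{2} + 2 \right)} - \operatorname{atan}{\left(u \right)}}{2}.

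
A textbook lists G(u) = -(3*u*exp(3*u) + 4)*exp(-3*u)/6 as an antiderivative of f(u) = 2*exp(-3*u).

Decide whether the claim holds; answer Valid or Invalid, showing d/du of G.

d/du[G] = (4 - exp(3*u))*exp(-3*u)/2
d/du[G] - f(u) = -1/2 != 0.

Invalid: d/du[G] - f = -1/2, which is not 0.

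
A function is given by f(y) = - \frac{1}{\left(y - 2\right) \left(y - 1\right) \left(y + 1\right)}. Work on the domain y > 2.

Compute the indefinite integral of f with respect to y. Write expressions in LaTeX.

The denominator factors as \left(y - 2\right) \left(y - 1\right) \left(y + 1\right); partial fractions split f into directly integrable pieces: - \frac{1}{6 \left(y + 1\right)} + \frac{1}{2 \left(y - 1\right)} - \frac{1}{3 \left(y - 2\right)}.
Check: d/dy[- \frac{\log{\left(y - 2 \right)}}{3} + \frac{\log{\left(y - 1 \right)}}{2} - \frac{\log{\left(y + 1 \right)}}{6}] = - \frac{1}{y^{3} - 2 y^{2} - y + 2}, which equals f(y).

F(y) = - \frac{\log{\left(y - 2 \right)}}{3} + \frac{\log{\left(y - 1 \right)}}{2} - \frac{\log{\left(y + 1 \right)}}{6} + C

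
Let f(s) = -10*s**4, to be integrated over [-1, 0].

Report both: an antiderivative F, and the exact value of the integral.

Antiderivative: F(s) = -2*s**5; value = -2

Since d/ds undoes antidifferentiation here, F'(s) = f(s) is required of F(s).
F(s) = -2*s**5 is an antiderivative of f.
Check: d/ds[-2*s**5] = -10*s**4 = f(s).
F(0) = 0; F(-1) = 2.
Integral = F(0) - F(-1) = -2.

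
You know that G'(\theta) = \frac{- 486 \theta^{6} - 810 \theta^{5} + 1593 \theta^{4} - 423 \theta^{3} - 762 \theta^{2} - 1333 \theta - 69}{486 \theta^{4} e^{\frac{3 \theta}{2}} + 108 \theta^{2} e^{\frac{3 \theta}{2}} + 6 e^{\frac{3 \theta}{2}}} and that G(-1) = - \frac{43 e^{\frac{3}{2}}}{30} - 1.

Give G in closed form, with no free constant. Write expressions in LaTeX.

G'(\theta) has the shape u'v + uv' for u = \frac{2 \theta^{2}}{3} + 2 \theta + \frac{\theta + 4}{3 \theta^{2} + \frac{1}{3}} - 1 and v = e^{- \frac{3 \theta}{2}} — it is the derivative of the product u*v.
A general antiderivative is \left(\frac{2 \theta^{2}}{3} + 2 \theta + \frac{\theta + 4}{3 \theta^{2} + \frac{1}{3}} - 1\right) e^{- \frac{3 \theta}{2}} + C.
The condition gives C = - \frac{43 e^{\frac{3}{2}}}{30} - 1 - (- \frac{43 e^{\frac{3}{2}}}{30}) = -1.
So G(\theta) = \frac{2 \theta^{2} e^{- \frac{3 \theta}{2}}}{3} + 2 \theta e^{- \frac{3 \theta}{2}} + \frac{\theta}{3 \theta^{2} e^{\frac{3 \theta}{2}} + \frac{e^{\frac{3 \theta}{2}}}{3}} - 1 - e^{- \frac{3 \theta}{2}} + \frac{4}{3 \theta^{2} e^{\frac{3 \theta}{2}} + \frac{e^{\frac{3 \theta}{2}}}{3}}.
Check: d/d\theta[\frac{2 \theta^{2} e^{- \frac{3 \theta}{2}}}{3} + 2 \theta e^{- \frac{3 \theta}{2}} + \frac{\theta}{3 \theta^{2} e^{\frac{3 \theta}{2}} + \frac{e^{\frac{3 \theta}{2}}}{3}} - 1 - e^{- \frac{3 \theta}{2}} + \frac{4}{3 \theta^{2} e^{\frac{3 \theta}{2}} + \frac{e^{\frac{3 \theta}{2}}}{3}}] = \frac{- 486 \theta^{6} - 810 \theta^{5} + 1593 \theta^{4} - 423 \theta^{3} - 762 \theta^{2} - 1333 \theta - 69}{486 \theta^{4} e^{\frac{3 \theta}{2}} + 108 \theta^{2} e^{\frac{3 \theta}{2}} + 6 e^{\frac{3 \theta}{2}}} = G'(\theta).

G(\theta) = \frac{2 \theta^{2} e^{- \frac{3 \theta}{2}}}{3} + 2 \theta e^{- \frac{3 \theta}{2}} + \frac{\theta}{3 \theta^{2} e^{\frac{3 \theta}{2}} + \frac{e^{\frac{3 \theta}{2}}}{3}} - 1 - e^{- \frac{3 \theta}{2}} + \frac{4}{3 \theta^{2} e^{\frac{3 \theta}{2}} + \frac{e^{\frac{3 \theta}{2}}}{3}}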